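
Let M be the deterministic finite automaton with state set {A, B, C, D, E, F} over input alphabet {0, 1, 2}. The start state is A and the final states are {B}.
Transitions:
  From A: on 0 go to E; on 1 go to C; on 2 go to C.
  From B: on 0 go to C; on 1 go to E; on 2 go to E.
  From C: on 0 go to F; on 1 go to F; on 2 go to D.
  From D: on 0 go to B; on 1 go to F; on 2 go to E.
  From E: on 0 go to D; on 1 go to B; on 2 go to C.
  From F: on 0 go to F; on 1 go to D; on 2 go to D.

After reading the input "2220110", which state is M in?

A --2--> C
C --2--> D
D --2--> E
E --0--> D
D --1--> F
F --1--> D
D --0--> B

B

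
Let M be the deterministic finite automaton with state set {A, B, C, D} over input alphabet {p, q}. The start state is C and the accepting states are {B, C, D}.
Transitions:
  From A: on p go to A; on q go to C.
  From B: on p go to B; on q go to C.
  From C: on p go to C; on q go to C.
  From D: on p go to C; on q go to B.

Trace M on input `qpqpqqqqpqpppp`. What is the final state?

C

C --q--> C
C --p--> C
C --q--> C
C --p--> C
C --q--> C
C --q--> C
C --q--> C
C --q--> C
C --p--> C
C --q--> C
C --p--> C
C --p--> C
C --p--> C
C --p--> C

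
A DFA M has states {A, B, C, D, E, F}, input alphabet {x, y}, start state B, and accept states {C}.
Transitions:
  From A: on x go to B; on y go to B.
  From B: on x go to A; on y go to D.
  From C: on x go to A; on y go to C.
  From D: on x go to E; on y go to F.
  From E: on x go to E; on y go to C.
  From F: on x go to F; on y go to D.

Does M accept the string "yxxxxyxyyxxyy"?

B --y--> D
D --x--> E
E --x--> E
E --x--> E
E --x--> E
E --y--> C
C --x--> A
A --y--> B
B --y--> D
D --x--> E
E --x--> E
E --y--> C
C --y--> C
End in state C, which is an accepting state.

accepted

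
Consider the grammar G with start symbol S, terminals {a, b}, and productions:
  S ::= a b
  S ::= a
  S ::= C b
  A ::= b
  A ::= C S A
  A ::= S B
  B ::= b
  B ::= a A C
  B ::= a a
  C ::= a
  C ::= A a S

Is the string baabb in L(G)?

S ⇒ Cb ⇒ AaSb ⇒ baSb ⇒ baabb

yes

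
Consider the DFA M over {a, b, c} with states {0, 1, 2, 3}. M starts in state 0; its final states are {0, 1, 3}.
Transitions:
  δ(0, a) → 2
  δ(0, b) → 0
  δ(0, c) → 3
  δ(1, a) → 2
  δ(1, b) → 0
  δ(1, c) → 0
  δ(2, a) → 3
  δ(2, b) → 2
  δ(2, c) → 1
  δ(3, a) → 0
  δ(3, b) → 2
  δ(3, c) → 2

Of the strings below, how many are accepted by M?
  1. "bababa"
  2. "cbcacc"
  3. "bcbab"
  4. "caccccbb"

3

"bababa": accepted
"cbcacc": accepted
"bcbab": rejected
"caccccbb": accepted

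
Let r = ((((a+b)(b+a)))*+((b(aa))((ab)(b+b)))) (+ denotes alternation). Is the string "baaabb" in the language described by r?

yes

The left alternative (((a+b)(b+a)))* matches baaabb.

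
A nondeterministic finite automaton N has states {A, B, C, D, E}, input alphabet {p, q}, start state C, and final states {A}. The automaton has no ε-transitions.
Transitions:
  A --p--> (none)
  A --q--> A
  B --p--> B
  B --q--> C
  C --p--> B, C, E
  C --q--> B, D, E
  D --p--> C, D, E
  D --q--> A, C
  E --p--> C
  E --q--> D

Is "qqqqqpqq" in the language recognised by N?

accepted

Start: {C}
read q: {B, D, E}
read q: {A, C, D}
read q: {A, B, C, D, E}
read q: {A, B, C, D, E}
read q: {A, B, C, D, E}
read p: {B, C, D, E}
read q: {A, B, C, D, E}
read q: {A, B, C, D, E}
Reachable ∩ accepting = {A} — nonempty.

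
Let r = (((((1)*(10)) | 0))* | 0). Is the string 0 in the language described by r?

yes

The left alternative ((((1)*(10))|0))* matches 0.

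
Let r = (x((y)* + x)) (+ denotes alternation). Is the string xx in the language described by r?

yes

Split as x·x: x matches x and ((y)*+x) matches x.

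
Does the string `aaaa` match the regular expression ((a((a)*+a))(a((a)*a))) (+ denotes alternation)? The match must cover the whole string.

Split as a·aaa: (a((a)*+a)) matches a and (a((a)*a)) matches aaa.

yes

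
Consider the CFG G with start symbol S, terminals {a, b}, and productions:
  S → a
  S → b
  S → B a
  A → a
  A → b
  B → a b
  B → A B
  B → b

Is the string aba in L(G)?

yes

S ⇒ Ba ⇒ ABa ⇒ aBa ⇒ aba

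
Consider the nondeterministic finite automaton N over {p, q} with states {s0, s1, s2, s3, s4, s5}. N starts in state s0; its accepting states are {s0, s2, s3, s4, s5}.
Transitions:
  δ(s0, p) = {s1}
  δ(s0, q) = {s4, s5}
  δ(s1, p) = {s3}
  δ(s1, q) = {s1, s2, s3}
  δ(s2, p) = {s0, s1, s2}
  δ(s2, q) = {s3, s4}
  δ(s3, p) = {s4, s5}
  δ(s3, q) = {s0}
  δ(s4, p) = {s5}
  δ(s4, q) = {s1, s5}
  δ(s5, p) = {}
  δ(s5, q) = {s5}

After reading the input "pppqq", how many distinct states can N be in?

Start: {s0}
read p: {s1}
read p: {s3}
read p: {s4, s5}
read q: {s1, s5}
read q: {s1, s2, s3, s5}
Final reachable set {s1, s2, s3, s5} has 4 states.

4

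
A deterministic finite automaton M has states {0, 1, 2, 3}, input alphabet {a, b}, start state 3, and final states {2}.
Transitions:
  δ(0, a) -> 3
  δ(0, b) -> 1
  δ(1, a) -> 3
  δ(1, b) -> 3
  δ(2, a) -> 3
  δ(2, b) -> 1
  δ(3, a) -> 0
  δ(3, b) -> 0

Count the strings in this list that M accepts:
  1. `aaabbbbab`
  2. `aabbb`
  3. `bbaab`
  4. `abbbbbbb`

0

`aaabbbbab`: rejected
`aabbb`: rejected
`bbaab`: rejected
`abbbbbbb`: rejected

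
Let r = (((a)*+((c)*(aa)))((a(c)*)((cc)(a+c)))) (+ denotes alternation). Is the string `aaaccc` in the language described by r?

yes

Split as aa·accc: ((a)*+((c)*(aa))) matches aa and ((a(c)*)((cc)(a+c))) matches accc.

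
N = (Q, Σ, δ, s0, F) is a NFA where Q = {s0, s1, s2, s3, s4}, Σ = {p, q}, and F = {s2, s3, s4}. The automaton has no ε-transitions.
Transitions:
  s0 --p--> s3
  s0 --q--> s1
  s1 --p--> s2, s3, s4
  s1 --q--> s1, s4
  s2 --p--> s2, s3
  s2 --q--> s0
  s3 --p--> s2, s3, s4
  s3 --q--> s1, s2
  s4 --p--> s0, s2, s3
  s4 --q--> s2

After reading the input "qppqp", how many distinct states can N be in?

3

Start: {s0}
read q: {s1}
read p: {s2, s3, s4}
read p: {s0, s2, s3, s4}
read q: {s0, s1, s2}
read p: {s2, s3, s4}
Final reachable set {s2, s3, s4} has 3 states.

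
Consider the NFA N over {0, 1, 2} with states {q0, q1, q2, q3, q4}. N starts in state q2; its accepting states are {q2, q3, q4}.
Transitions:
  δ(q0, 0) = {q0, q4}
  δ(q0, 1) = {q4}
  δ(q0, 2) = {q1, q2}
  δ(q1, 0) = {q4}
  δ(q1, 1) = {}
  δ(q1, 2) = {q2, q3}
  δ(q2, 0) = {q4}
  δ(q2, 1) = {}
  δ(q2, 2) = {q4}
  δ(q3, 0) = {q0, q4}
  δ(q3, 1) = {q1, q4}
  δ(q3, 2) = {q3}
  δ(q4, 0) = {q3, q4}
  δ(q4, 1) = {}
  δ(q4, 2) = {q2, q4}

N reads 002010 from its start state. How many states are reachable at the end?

2

Start: {q2}
read 0: {q4}
read 0: {q3, q4}
read 2: {q2, q3, q4}
read 0: {q0, q3, q4}
read 1: {q1, q4}
read 0: {q3, q4}
Final reachable set {q3, q4} has 2 states.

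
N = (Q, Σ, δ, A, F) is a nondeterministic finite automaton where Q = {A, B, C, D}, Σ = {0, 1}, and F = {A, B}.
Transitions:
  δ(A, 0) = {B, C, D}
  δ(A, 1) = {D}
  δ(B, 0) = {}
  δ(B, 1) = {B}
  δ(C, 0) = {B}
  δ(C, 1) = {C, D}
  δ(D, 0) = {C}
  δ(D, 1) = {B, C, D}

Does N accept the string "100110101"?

Start: {A}
read 1: {D}
read 0: {C}
read 0: {B}
read 1: {B}
read 1: {B}
read 0: {}
The reachable set is empty and stays empty for the remaining 3 symbols.
Reachable ∩ accepting = {} — empty.

rejected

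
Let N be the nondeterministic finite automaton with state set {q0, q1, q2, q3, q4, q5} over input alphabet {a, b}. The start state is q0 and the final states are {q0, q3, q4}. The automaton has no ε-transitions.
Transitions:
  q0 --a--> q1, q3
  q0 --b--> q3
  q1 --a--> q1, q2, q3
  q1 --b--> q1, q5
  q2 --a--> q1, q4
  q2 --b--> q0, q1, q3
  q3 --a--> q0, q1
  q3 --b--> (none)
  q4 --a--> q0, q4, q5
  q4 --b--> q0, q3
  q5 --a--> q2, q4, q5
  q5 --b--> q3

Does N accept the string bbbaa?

Start: {q0}
read b: {q3}
read b: {}
The reachable set is empty and stays empty for the remaining 3 symbols.
Reachable ∩ accepting = {} — empty.

rejected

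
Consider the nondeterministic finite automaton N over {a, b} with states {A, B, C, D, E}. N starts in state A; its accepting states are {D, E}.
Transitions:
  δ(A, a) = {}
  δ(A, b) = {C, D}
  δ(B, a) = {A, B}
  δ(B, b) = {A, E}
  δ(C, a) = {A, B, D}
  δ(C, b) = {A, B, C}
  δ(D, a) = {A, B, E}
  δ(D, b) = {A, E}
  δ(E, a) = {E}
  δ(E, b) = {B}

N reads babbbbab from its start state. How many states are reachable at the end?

Start: {A}
read b: {C, D}
read a: {A, B, D, E}
read b: {A, B, C, D, E}
read b: {A, B, C, D, E}
read b: {A, B, C, D, E}
read b: {A, B, C, D, E}
read a: {A, B, D, E}
read b: {A, B, C, D, E}
Final reachable set {A, B, C, D, E} has 5 states.

5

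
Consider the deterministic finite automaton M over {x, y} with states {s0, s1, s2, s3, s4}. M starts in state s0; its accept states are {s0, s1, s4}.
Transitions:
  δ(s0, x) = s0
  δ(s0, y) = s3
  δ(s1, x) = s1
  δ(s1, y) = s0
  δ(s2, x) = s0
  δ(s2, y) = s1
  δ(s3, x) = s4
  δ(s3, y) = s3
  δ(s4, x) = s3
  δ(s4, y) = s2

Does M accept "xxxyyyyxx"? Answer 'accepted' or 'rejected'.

rejected

s0 --x--> s0
s0 --x--> s0
s0 --x--> s0
s0 --y--> s3
s3 --y--> s3
s3 --y--> s3
s3 --y--> s3
s3 --x--> s4
s4 --x--> s3
End in state s3, which is not an accepting state.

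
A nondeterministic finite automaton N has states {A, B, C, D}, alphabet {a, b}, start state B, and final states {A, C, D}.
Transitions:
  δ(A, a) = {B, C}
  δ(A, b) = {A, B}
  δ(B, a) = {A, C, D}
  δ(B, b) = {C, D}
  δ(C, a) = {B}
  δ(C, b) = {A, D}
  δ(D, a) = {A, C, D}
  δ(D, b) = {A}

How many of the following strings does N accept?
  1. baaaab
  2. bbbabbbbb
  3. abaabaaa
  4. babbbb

baaaab: accepted
bbbabbbbb: accepted
abaabaaa: accepted
babbbb: accepted

4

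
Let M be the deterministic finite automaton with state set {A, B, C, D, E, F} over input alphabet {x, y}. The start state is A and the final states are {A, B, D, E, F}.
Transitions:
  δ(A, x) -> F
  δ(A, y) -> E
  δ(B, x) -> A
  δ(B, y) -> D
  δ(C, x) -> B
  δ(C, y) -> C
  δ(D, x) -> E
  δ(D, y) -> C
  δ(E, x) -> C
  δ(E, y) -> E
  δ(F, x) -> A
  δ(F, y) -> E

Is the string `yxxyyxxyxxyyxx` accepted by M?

accepted

A --y--> E
E --x--> C
C --x--> B
B --y--> D
D --y--> C
C --x--> B
B --x--> A
A --y--> E
E --x--> C
C --x--> B
B --y--> D
D --y--> C
C --x--> B
B --x--> A
End in state A, which is an accepting state.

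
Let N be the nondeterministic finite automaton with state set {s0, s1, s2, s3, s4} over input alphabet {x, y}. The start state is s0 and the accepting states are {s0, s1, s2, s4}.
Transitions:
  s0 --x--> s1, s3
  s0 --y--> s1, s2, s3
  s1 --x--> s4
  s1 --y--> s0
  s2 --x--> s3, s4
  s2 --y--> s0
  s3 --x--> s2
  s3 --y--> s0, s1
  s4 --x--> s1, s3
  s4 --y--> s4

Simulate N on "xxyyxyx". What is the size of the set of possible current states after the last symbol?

Start: {s0}
read x: {s1, s3}
read x: {s2, s4}
read y: {s0, s4}
read y: {s1, s2, s3, s4}
read x: {s1, s2, s3, s4}
read y: {s0, s1, s4}
read x: {s1, s3, s4}
Final reachable set {s1, s3, s4} has 3 states.

3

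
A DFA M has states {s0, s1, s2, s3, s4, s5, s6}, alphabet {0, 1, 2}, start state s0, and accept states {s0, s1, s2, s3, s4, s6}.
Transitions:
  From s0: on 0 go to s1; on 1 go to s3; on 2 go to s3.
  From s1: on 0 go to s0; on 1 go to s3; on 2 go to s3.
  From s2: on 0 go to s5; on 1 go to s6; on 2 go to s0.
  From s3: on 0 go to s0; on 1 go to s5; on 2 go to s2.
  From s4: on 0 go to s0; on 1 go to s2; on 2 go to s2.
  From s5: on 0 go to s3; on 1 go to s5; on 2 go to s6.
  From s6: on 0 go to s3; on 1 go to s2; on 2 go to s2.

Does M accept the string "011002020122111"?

rejected

s0 --0--> s1
s1 --1--> s3
s3 --1--> s5
s5 --0--> s3
s3 --0--> s0
s0 --2--> s3
s3 --0--> s0
s0 --2--> s3
s3 --0--> s0
s0 --1--> s3
s3 --2--> s2
s2 --2--> s0
s0 --1--> s3
s3 --1--> s5
s5 --1--> s5
End in state s5, which is not an accepting state.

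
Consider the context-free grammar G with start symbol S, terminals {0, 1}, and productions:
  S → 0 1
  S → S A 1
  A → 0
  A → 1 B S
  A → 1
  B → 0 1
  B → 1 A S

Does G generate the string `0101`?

yes

S ⇒ SA1 ⇒ 01A1 ⇒ 0101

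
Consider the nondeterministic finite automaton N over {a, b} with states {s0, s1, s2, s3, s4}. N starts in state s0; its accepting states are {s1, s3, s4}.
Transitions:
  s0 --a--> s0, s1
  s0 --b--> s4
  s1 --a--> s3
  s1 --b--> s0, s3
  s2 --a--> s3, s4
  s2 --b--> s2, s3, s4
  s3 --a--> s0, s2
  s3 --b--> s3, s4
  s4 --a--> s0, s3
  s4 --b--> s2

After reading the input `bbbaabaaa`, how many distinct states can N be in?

Start: {s0}
read b: {s4}
read b: {s2}
read b: {s2, s3, s4}
read a: {s0, s2, s3, s4}
read a: {s0, s1, s2, s3, s4}
read b: {s0, s2, s3, s4}
read a: {s0, s1, s2, s3, s4}
read a: {s0, s1, s2, s3, s4}
read a: {s0, s1, s2, s3, s4}
Final reachable set {s0, s1, s2, s3, s4} has 5 states.

5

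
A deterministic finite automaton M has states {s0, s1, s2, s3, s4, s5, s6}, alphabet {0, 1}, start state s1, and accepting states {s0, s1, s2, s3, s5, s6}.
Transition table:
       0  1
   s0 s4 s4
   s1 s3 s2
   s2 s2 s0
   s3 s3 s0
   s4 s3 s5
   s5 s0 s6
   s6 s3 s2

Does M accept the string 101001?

accepted

s1 --1--> s2
s2 --0--> s2
s2 --1--> s0
s0 --0--> s4
s4 --0--> s3
s3 --1--> s0
End in state s0, which is an accepting state.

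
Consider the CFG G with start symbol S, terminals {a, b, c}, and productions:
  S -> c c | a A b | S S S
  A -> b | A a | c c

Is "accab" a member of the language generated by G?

yes

S ⇒ aAb ⇒ aAab ⇒ accab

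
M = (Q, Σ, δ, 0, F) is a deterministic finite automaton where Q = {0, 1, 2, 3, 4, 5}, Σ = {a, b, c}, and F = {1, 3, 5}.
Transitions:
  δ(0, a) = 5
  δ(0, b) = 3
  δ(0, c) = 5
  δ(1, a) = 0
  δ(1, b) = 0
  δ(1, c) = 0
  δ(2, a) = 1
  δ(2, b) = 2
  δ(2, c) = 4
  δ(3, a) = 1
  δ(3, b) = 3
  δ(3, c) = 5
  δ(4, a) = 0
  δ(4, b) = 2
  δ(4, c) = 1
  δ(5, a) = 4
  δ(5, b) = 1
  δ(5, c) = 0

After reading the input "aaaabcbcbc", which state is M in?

0 --a--> 5
5 --a--> 4
4 --a--> 0
0 --a--> 5
5 --b--> 1
1 --c--> 0
0 --b--> 3
3 --c--> 5
5 --b--> 1
1 --c--> 0

0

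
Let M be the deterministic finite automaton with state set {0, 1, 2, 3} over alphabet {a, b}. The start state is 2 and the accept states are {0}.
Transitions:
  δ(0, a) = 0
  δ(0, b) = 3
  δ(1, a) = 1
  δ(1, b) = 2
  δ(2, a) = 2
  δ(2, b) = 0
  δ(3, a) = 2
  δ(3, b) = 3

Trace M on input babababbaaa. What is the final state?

2 --b--> 0
0 --a--> 0
0 --b--> 3
3 --a--> 2
2 --b--> 0
0 --a--> 0
0 --b--> 3
3 --b--> 3
3 --a--> 2
2 --a--> 2
2 --a--> 2

2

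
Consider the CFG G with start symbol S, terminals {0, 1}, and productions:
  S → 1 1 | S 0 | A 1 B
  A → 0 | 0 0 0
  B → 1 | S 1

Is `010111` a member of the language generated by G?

S ⇒ A1B ⇒ 01B ⇒ 01S1 ⇒ 01A1B1 ⇒ 0101B1 ⇒ 010111

yes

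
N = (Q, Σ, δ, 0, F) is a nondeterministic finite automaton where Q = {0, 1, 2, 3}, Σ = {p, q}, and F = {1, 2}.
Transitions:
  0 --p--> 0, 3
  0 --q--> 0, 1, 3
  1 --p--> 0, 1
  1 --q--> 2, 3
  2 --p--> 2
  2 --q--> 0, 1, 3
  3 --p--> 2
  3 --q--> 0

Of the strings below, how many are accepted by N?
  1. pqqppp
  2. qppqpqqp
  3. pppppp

pqqppp: accepted
qppqpqqp: accepted
pppppp: accepted

3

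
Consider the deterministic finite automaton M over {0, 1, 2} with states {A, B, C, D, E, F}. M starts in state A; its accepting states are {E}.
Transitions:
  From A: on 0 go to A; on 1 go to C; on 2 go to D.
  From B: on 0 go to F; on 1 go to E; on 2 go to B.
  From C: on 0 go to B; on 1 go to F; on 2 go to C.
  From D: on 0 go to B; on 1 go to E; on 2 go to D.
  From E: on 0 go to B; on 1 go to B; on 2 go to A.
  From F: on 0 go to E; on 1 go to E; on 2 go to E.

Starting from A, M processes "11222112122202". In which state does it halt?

A --1--> C
C --1--> F
F --2--> E
E --2--> A
A --2--> D
D --1--> E
E --1--> B
B --2--> B
B --1--> E
E --2--> A
A --2--> D
D --2--> D
D --0--> B
B --2--> B

B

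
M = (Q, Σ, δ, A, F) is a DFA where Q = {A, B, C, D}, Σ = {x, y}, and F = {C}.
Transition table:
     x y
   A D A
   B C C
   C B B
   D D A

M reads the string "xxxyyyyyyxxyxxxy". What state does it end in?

A

A --x--> D
D --x--> D
D --x--> D
D --y--> A
A --y--> A
A --y--> A
A --y--> A
A --y--> A
A --y--> A
A --x--> D
D --x--> D
D --y--> A
A --x--> D
D --x--> D
D --x--> D
D --y--> A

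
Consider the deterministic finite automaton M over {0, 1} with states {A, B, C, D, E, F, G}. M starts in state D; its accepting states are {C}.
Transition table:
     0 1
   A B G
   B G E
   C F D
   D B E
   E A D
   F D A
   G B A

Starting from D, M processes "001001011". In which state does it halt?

D

D --0--> B
B --0--> G
G --1--> A
A --0--> B
B --0--> G
G --1--> A
A --0--> B
B --1--> E
E --1--> D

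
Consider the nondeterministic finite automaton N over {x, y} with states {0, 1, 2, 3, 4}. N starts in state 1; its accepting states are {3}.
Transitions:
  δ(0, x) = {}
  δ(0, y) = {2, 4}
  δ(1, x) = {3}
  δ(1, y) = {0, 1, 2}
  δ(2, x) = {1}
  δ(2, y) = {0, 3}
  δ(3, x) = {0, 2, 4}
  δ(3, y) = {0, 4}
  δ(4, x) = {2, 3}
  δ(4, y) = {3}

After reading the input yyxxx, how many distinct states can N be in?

5

Start: {1}
read y: {0, 1, 2}
read y: {0, 1, 2, 3, 4}
read x: {0, 1, 2, 3, 4}
read x: {0, 1, 2, 3, 4}
read x: {0, 1, 2, 3, 4}
Final reachable set {0, 1, 2, 3, 4} has 5 states.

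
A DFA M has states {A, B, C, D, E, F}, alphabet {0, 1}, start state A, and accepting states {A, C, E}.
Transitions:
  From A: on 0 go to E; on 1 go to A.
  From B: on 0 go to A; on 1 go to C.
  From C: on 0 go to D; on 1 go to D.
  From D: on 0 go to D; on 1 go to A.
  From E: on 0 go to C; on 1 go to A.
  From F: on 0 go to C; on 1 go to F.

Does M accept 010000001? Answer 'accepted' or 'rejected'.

A --0--> E
E --1--> A
A --0--> E
E --0--> C
C --0--> D
D --0--> D
D --0--> D
D --0--> D
D --1--> A
End in state A, which is an accepting state.

accepted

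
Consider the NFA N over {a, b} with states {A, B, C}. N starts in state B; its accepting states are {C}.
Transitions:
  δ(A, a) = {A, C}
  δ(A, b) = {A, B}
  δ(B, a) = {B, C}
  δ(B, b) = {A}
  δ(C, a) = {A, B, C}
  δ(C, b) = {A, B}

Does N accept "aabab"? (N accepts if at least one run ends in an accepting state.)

Start: {B}
read a: {B, C}
read a: {A, B, C}
read b: {A, B}
read a: {A, B, C}
read b: {A, B}
Reachable ∩ accepting = {} — empty.

rejected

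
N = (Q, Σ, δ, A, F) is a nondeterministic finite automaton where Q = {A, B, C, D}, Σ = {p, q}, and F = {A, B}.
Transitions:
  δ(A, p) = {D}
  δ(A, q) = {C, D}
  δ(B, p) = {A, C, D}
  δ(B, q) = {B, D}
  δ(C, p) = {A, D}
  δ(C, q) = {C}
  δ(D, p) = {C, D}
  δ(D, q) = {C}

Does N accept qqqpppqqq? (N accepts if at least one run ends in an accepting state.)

rejected

Start: {A}
read q: {C, D}
read q: {C}
read q: {C}
read p: {A, D}
read p: {C, D}
read p: {A, C, D}
read q: {C, D}
read q: {C}
read q: {C}
Reachable ∩ accepting = {} — empty.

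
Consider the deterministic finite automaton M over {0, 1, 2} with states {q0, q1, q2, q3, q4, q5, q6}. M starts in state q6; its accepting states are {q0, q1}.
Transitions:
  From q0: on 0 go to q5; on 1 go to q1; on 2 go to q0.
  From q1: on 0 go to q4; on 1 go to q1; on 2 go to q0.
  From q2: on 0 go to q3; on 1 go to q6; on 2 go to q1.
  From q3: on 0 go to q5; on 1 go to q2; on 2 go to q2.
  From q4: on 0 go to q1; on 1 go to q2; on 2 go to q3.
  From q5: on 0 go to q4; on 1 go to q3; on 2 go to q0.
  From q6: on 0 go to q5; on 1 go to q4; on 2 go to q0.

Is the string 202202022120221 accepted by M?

accepted

q6 --2--> q0
q0 --0--> q5
q5 --2--> q0
q0 --2--> q0
q0 --0--> q5
q5 --2--> q0
q0 --0--> q5
q5 --2--> q0
q0 --2--> q0
q0 --1--> q1
q1 --2--> q0
q0 --0--> q5
q5 --2--> q0
q0 --2--> q0
q0 --1--> q1
End in state q1, which is an accepting state.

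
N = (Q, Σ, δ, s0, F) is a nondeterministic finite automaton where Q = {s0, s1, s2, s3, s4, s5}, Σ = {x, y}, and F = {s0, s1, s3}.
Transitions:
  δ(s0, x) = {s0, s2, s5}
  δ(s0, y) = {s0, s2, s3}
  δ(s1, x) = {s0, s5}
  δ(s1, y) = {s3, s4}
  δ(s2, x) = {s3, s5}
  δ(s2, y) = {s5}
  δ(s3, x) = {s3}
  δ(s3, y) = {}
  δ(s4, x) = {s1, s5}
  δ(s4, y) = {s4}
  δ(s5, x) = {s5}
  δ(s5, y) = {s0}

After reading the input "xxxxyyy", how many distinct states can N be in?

4

Start: {s0}
read x: {s0, s2, s5}
read x: {s0, s2, s3, s5}
read x: {s0, s2, s3, s5}
read x: {s0, s2, s3, s5}
read y: {s0, s2, s3, s5}
read y: {s0, s2, s3, s5}
read y: {s0, s2, s3, s5}
Final reachable set {s0, s2, s3, s5} has 4 states.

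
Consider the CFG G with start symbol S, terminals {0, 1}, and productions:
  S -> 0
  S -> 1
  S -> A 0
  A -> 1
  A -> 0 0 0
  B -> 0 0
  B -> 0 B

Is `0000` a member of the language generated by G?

S ⇒ A0 ⇒ 0000

yes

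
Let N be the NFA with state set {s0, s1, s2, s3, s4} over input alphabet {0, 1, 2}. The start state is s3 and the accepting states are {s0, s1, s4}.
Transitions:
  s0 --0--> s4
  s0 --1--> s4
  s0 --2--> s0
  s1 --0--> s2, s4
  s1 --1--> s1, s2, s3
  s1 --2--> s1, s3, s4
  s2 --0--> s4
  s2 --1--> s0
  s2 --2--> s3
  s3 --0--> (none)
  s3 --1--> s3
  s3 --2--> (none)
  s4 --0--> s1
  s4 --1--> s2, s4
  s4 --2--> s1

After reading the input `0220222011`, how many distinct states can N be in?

Start: {s3}
read 0: {}
The reachable set is empty and stays empty for the remaining 9 symbols.
Final reachable set {} has 0 states.

0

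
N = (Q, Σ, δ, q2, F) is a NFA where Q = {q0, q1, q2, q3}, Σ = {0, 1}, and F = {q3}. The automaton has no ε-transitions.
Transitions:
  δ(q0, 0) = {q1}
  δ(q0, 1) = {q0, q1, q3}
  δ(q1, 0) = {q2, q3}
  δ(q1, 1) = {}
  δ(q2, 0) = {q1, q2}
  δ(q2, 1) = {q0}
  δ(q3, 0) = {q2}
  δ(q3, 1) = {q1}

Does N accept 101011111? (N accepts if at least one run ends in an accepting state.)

Start: {q2}
read 1: {q0}
read 0: {q1}
read 1: {}
The reachable set is empty and stays empty for the remaining 6 symbols.
Reachable ∩ accepting = {} — empty.

rejected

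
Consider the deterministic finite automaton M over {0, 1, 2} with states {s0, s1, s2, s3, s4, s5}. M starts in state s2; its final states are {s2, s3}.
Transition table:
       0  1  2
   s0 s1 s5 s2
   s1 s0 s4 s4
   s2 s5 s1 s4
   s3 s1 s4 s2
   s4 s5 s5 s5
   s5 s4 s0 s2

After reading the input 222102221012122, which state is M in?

s2 --2--> s4
s4 --2--> s5
s5 --2--> s2
s2 --1--> s1
s1 --0--> s0
s0 --2--> s2
s2 --2--> s4
s4 --2--> s5
s5 --1--> s0
s0 --0--> s1
s1 --1--> s4
s4 --2--> s5
s5 --1--> s0
s0 --2--> s2
s2 --2--> s4

s4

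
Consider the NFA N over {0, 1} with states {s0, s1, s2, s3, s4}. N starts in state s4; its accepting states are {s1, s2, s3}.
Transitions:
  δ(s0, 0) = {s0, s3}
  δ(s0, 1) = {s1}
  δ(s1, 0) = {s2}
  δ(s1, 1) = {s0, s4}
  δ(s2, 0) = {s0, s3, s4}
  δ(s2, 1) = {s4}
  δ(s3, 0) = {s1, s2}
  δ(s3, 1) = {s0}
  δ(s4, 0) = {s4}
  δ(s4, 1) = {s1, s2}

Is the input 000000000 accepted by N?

rejected

Start: {s4}
read 0: {s4}
read 0: {s4}
read 0: {s4}
read 0: {s4}
read 0: {s4}
read 0: {s4}
read 0: {s4}
read 0: {s4}
read 0: {s4}
Reachable ∩ accepting = {} — empty.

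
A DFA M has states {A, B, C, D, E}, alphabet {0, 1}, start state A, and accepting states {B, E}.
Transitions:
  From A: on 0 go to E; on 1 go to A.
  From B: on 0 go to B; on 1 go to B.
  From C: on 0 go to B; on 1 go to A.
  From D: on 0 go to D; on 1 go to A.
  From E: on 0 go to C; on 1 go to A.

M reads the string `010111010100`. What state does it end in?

A --0--> E
E --1--> A
A --0--> E
E --1--> A
A --1--> A
A --1--> A
A --0--> E
E --1--> A
A --0--> E
E --1--> A
A --0--> E
E --0--> C

C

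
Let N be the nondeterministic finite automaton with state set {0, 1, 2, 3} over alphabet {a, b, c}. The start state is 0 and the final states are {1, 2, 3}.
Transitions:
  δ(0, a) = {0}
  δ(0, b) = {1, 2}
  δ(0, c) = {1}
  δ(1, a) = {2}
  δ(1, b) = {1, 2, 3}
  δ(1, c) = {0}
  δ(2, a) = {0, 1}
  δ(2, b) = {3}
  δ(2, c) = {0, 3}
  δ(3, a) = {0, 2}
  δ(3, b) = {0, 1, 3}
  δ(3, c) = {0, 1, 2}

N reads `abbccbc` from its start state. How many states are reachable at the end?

4

Start: {0}
read a: {0}
read b: {1, 2}
read b: {1, 2, 3}
read c: {0, 1, 2, 3}
read c: {0, 1, 2, 3}
read b: {0, 1, 2, 3}
read c: {0, 1, 2, 3}
Final reachable set {0, 1, 2, 3} has 4 states.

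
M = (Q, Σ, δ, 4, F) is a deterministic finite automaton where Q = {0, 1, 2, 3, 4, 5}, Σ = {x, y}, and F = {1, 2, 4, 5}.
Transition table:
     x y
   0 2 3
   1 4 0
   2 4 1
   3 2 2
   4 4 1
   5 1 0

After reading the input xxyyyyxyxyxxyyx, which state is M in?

4 --x--> 4
4 --x--> 4
4 --y--> 1
1 --y--> 0
0 --y--> 3
3 --y--> 2
2 --x--> 4
4 --y--> 1
1 --x--> 4
4 --y--> 1
1 --x--> 4
4 --x--> 4
4 --y--> 1
1 --y--> 0
0 --x--> 2

2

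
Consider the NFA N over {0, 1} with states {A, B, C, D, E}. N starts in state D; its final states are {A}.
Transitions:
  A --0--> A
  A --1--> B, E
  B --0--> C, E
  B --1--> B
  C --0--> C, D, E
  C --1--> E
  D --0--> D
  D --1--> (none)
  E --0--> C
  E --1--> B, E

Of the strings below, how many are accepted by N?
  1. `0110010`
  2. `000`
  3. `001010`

0

`0110010`: rejected
`000`: rejected
`001010`: rejected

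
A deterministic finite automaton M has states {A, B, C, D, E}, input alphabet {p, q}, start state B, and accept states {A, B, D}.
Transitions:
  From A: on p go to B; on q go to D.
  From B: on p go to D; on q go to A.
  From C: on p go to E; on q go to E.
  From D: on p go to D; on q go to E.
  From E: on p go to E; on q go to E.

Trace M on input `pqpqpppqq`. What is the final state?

E

B --p--> D
D --q--> E
E --p--> E
E --q--> E
E --p--> E
E --p--> E
E --p--> E
E --q--> E
E --q--> E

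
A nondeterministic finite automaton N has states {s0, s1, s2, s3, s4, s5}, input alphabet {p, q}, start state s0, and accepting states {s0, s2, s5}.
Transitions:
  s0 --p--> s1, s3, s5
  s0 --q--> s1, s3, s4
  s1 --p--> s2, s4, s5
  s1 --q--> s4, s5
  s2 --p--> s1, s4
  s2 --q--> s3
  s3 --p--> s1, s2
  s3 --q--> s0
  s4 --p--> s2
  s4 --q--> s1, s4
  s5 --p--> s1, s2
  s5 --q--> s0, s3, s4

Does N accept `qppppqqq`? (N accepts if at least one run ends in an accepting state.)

Start: {s0}
read q: {s1, s3, s4}
read p: {s1, s2, s4, s5}
read p: {s1, s2, s4, s5}
read p: {s1, s2, s4, s5}
read p: {s1, s2, s4, s5}
read q: {s0, s1, s3, s4, s5}
read q: {s0, s1, s3, s4, s5}
read q: {s0, s1, s3, s4, s5}
Reachable ∩ accepting = {s0, s5} — nonempty.

accepted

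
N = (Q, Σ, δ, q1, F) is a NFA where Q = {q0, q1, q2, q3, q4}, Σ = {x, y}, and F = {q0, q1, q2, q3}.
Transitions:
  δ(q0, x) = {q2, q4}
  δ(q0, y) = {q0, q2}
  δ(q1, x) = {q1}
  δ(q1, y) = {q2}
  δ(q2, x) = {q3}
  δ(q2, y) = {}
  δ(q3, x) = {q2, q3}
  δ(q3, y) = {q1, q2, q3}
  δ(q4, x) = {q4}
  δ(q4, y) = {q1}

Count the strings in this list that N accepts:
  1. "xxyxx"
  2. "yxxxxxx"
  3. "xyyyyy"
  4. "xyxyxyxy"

"xxyxx": accepted
"yxxxxxx": accepted
"xyyyyy": rejected
"xyxyxyxy": accepted

3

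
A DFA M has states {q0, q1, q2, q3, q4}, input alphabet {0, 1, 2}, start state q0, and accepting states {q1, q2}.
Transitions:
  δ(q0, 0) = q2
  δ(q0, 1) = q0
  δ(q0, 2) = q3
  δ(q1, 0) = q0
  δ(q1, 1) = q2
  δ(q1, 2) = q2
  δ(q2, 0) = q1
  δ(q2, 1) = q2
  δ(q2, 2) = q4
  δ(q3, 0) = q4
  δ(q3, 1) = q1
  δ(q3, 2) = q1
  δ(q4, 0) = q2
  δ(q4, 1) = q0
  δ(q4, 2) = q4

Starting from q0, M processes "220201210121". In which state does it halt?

q1

q0 --2--> q3
q3 --2--> q1
q1 --0--> q0
q0 --2--> q3
q3 --0--> q4
q4 --1--> q0
q0 --2--> q3
q3 --1--> q1
q1 --0--> q0
q0 --1--> q0
q0 --2--> q3
q3 --1--> q1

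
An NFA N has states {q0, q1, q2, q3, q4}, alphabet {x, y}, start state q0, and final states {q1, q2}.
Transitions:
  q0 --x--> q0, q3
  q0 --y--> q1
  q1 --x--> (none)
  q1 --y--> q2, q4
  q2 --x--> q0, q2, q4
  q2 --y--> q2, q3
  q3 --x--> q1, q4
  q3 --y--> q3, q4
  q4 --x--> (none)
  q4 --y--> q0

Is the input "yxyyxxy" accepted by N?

rejected

Start: {q0}
read y: {q1}
read x: {}
The reachable set is empty and stays empty for the remaining 5 symbols.
Reachable ∩ accepting = {} — empty.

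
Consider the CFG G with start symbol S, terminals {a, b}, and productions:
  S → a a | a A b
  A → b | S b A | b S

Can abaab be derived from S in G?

S ⇒ aAb ⇒ abSb ⇒ abaab

yes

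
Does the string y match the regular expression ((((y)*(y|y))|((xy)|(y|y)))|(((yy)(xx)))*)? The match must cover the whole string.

yes

The left alternative (((y)*(y|y))|((xy)|(y|y))) matches y.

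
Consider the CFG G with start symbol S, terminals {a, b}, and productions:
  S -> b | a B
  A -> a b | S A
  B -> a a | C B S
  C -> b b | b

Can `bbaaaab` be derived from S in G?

no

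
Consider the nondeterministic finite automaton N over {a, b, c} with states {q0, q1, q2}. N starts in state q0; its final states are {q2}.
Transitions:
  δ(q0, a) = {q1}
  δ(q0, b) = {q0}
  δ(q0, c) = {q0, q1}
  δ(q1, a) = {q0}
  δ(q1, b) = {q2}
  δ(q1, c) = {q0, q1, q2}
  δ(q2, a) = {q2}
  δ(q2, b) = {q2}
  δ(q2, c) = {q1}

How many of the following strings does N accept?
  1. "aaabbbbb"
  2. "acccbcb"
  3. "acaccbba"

3

"aaabbbbb": accepted
"acccbcb": accepted
"acaccbba": accepted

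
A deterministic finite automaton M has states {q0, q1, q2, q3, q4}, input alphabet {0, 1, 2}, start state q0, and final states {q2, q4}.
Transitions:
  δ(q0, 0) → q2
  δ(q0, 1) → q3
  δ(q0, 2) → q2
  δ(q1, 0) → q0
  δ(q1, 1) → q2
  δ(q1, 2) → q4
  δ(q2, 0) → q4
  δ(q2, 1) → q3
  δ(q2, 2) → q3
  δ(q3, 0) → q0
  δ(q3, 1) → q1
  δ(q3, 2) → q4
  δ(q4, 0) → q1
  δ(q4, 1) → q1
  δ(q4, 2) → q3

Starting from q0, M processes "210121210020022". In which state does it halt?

q0 --2--> q2
q2 --1--> q3
q3 --0--> q0
q0 --1--> q3
q3 --2--> q4
q4 --1--> q1
q1 --2--> q4
q4 --1--> q1
q1 --0--> q0
q0 --0--> q2
q2 --2--> q3
q3 --0--> q0
q0 --0--> q2
q2 --2--> q3
q3 --2--> q4

q4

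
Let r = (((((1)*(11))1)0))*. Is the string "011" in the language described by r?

011 cannot be split into zero or more pieces each matching ((((1)*(11))1)0).

no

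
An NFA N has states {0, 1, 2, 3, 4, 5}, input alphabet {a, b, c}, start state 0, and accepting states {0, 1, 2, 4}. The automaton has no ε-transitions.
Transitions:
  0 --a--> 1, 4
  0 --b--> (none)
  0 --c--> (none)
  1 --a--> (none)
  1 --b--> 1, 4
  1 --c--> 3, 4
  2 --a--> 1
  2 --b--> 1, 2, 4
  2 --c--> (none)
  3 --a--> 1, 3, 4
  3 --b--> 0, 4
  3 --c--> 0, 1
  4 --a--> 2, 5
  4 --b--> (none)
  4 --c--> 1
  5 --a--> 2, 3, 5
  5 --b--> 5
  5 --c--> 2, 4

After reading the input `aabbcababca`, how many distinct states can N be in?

Start: {0}
read a: {1, 4}
read a: {2, 5}
read b: {1, 2, 4, 5}
read b: {1, 2, 4, 5}
read c: {1, 2, 3, 4}
read a: {1, 2, 3, 4, 5}
read b: {0, 1, 2, 4, 5}
read a: {1, 2, 3, 4, 5}
read b: {0, 1, 2, 4, 5}
read c: {1, 2, 3, 4}
read a: {1, 2, 3, 4, 5}
Final reachable set {1, 2, 3, 4, 5} has 5 states.

5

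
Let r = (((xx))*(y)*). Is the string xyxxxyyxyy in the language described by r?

no

No split of xyxxxyyxyy into u·v has ((xx))* matching u and (y)* matching v.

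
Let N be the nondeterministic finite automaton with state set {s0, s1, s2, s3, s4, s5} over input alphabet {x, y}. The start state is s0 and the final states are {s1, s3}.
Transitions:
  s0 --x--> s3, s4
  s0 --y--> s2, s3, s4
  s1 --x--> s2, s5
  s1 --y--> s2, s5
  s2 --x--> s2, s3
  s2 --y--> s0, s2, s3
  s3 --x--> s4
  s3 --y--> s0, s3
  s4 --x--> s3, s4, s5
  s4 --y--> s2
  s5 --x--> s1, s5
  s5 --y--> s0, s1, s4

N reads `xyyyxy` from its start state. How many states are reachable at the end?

Start: {s0}
read x: {s3, s4}
read y: {s0, s2, s3}
read y: {s0, s2, s3, s4}
read y: {s0, s2, s3, s4}
read x: {s2, s3, s4, s5}
read y: {s0, s1, s2, s3, s4}
Final reachable set {s0, s1, s2, s3, s4} has 5 states.

5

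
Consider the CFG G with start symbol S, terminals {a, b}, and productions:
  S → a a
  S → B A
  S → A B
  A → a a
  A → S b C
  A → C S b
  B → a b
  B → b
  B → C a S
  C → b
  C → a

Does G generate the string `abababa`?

no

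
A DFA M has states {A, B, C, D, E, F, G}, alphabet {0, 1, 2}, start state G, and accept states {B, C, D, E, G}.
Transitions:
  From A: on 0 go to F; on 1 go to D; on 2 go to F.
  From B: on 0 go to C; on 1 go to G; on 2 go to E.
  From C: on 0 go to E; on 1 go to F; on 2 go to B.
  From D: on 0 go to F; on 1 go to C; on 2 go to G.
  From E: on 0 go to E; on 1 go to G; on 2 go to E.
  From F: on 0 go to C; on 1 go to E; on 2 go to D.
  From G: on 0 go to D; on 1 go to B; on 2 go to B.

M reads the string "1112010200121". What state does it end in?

G --1--> B
B --1--> G
G --1--> B
B --2--> E
E --0--> E
E --1--> G
G --0--> D
D --2--> G
G --0--> D
D --0--> F
F --1--> E
E --2--> E
E --1--> G

G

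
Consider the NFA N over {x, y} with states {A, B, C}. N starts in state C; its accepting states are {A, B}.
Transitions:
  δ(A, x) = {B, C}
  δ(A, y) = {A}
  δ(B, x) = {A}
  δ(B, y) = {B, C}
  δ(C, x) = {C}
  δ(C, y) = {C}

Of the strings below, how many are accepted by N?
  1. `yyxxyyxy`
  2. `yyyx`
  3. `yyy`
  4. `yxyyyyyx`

0

`yyxxyyxy`: rejected
`yyyx`: rejected
`yyy`: rejected
`yxyyyyyx`: rejected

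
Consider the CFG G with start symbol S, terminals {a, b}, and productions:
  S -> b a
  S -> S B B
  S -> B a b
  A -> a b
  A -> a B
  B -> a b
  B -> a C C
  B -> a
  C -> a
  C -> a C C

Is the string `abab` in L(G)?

S ⇒ Bab ⇒ abab

yes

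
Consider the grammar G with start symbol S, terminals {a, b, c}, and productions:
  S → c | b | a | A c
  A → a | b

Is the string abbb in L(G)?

no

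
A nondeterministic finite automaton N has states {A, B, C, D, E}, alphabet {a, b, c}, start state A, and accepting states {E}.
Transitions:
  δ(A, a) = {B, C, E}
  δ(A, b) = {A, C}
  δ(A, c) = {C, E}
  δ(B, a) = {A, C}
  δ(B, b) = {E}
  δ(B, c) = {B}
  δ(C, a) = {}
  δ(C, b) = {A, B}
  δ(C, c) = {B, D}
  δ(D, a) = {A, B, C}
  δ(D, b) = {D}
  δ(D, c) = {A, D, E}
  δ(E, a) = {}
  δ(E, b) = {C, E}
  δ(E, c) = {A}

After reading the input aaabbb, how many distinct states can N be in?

Start: {A}
read a: {B, C, E}
read a: {A, C}
read a: {B, C, E}
read b: {A, B, C, E}
read b: {A, B, C, E}
read b: {A, B, C, E}
Final reachable set {A, B, C, E} has 4 states.

4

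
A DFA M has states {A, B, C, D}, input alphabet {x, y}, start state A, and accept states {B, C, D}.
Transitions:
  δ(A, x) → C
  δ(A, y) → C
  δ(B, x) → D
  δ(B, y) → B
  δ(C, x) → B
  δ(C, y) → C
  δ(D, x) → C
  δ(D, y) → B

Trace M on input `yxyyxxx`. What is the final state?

B

A --y--> C
C --x--> B
B --y--> B
B --y--> B
B --x--> D
D --x--> C
C --x--> B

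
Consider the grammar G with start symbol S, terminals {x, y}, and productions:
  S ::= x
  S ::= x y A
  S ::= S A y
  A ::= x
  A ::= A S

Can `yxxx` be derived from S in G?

no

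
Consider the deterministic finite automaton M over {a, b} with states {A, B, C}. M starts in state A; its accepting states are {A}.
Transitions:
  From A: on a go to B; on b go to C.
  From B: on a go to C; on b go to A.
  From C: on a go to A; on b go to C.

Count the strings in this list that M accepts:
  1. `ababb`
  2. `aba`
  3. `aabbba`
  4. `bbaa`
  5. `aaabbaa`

`ababb`: rejected
`aba`: rejected
`aabbba`: accepted
`bbaa`: rejected
`aaabbaa`: rejected

1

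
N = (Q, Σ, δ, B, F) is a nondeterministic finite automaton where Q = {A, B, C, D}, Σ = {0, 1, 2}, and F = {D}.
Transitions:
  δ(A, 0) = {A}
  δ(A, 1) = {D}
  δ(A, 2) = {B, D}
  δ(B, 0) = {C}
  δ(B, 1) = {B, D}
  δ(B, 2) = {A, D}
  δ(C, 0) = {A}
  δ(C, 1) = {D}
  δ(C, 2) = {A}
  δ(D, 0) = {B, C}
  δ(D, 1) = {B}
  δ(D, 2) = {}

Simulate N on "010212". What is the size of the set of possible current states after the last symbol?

Start: {B}
read 0: {C}
read 1: {D}
read 0: {B, C}
read 2: {A, D}
read 1: {B, D}
read 2: {A, D}
Final reachable set {A, D} has 2 states.

2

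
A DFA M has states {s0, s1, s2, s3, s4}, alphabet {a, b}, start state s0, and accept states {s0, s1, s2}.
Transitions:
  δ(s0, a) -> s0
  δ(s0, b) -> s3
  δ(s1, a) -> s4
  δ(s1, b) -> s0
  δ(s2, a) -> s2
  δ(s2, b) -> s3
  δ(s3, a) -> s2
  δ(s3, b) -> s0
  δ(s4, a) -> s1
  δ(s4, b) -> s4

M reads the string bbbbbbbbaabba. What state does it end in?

s0 --b--> s3
s3 --b--> s0
s0 --b--> s3
s3 --b--> s0
s0 --b--> s3
s3 --b--> s0
s0 --b--> s3
s3 --b--> s0
s0 --a--> s0
s0 --a--> s0
s0 --b--> s3
s3 --b--> s0
s0 --a--> s0

s0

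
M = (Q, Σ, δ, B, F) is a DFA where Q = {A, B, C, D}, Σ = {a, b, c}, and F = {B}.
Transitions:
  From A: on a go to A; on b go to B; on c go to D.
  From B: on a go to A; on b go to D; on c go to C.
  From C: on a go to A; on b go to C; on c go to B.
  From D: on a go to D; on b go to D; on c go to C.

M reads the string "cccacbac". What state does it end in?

C

B --c--> C
C --c--> B
B --c--> C
C --a--> A
A --c--> D
D --b--> D
D --a--> D
D --c--> C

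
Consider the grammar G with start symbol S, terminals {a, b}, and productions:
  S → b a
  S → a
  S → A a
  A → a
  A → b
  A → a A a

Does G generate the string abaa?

S ⇒ Aa ⇒ aAaa ⇒ abaa

yes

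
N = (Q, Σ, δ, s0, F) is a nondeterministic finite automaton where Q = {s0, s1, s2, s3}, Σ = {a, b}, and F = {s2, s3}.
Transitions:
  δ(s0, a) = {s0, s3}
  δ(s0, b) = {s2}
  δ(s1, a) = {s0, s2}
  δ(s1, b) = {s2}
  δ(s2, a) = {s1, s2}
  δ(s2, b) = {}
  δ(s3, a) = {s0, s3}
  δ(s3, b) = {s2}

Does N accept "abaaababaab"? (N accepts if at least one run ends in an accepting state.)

Start: {s0}
read a: {s0, s3}
read b: {s2}
read a: {s1, s2}
read a: {s0, s1, s2}
read a: {s0, s1, s2, s3}
read b: {s2}
read a: {s1, s2}
read b: {s2}
read a: {s1, s2}
read a: {s0, s1, s2}
read b: {s2}
Reachable ∩ accepting = {s2} — nonempty.

accepted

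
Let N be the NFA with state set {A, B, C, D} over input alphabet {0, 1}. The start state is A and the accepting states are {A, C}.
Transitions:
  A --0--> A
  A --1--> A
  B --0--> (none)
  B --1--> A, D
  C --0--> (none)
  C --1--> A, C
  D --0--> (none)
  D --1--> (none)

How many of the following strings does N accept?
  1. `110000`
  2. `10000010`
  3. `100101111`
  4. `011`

`110000`: accepted
`10000010`: accepted
`100101111`: accepted
`011`: accepted

4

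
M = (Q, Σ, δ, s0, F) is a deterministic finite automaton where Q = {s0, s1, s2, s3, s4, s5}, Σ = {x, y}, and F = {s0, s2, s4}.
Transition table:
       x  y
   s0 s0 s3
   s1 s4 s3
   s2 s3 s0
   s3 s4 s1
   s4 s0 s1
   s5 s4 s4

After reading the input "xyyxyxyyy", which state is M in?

s0 --x--> s0
s0 --y--> s3
s3 --y--> s1
s1 --x--> s4
s4 --y--> s1
s1 --x--> s4
s4 --y--> s1
s1 --y--> s3
s3 --y--> s1

s1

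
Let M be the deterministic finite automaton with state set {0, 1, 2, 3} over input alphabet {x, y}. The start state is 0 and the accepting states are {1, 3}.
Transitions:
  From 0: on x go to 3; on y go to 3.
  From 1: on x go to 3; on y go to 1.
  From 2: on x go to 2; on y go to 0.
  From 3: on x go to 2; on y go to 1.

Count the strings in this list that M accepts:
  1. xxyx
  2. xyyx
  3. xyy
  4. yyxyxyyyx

4

xxyx: accepted
xyyx: accepted
xyy: accepted
yyxyxyyyx: accepted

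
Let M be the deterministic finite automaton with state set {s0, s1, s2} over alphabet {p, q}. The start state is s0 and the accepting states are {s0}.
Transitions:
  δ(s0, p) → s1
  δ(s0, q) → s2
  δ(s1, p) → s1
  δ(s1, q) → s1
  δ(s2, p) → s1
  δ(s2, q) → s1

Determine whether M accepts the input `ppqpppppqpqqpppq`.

s0 --p--> s1
s1 --p--> s1
s1 --q--> s1
s1 --p--> s1
s1 --p--> s1
s1 --p--> s1
s1 --p--> s1
s1 --p--> s1
s1 --q--> s1
s1 --p--> s1
s1 --q--> s1
s1 --q--> s1
s1 --p--> s1
s1 --p--> s1
s1 --p--> s1
s1 --q--> s1
End in state s1, which is not an accepting state.

rejected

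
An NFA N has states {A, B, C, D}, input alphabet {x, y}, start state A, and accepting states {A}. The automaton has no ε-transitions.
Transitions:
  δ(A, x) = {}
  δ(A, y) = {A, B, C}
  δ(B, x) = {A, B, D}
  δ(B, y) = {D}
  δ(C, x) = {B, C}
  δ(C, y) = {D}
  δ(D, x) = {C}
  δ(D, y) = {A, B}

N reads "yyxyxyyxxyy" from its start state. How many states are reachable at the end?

4

Start: {A}
read y: {A, B, C}
read y: {A, B, C, D}
read x: {A, B, C, D}
read y: {A, B, C, D}
read x: {A, B, C, D}
read y: {A, B, C, D}
read y: {A, B, C, D}
read x: {A, B, C, D}
read x: {A, B, C, D}
read y: {A, B, C, D}
read y: {A, B, C, D}
Final reachable set {A, B, C, D} has 4 states.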